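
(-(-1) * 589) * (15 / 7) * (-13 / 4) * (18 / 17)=-1033695 / 238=-4343.26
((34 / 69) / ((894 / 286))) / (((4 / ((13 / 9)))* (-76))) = -31603 / 42193224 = -0.00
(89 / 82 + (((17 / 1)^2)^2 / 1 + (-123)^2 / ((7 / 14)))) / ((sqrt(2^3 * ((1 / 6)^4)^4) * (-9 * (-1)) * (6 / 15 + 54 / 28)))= 15235462912320 * sqrt(2) / 6683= 3224030866.32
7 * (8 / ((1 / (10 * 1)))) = 560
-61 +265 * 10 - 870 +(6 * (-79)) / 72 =20549 / 12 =1712.42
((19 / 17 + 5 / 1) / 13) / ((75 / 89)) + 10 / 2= 7087 / 1275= 5.56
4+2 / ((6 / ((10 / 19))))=4.18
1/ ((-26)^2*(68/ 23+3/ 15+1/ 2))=115/ 284258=0.00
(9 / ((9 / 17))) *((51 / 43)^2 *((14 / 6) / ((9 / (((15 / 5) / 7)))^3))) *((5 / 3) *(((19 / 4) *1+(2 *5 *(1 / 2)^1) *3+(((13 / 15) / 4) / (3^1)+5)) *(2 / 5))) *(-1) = -10975642 / 110080215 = -0.10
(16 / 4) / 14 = 2 / 7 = 0.29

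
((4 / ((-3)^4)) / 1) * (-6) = -8 / 27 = -0.30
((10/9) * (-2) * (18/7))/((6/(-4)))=80/21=3.81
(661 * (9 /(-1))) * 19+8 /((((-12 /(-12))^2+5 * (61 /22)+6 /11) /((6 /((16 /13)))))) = -12772217 /113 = -113028.47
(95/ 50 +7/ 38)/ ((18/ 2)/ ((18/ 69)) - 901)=-396/ 164635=-0.00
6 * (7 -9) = -12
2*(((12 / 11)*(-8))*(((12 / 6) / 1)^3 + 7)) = -2880 / 11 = -261.82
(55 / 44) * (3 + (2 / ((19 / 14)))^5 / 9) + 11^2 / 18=1019541163 / 89139564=11.44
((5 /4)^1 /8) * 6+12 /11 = 357 /176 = 2.03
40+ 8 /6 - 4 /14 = 862 /21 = 41.05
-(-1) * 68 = 68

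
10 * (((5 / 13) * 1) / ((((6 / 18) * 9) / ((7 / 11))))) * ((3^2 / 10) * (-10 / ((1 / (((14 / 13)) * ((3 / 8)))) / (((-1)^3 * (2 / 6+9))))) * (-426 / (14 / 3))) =-4696650 / 1859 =-2526.44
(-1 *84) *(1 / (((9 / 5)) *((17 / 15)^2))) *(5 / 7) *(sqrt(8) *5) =-75000 *sqrt(2) / 289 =-367.01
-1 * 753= -753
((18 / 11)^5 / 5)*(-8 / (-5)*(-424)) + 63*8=-4380172056 / 4026275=-1087.90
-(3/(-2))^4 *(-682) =27621/8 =3452.62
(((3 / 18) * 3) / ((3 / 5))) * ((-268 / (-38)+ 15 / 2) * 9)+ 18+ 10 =10423 / 76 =137.14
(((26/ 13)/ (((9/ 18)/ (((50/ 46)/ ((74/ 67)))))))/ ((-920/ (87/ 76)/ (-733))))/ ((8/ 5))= 106816425/ 47601536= 2.24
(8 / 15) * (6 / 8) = 2 / 5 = 0.40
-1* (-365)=365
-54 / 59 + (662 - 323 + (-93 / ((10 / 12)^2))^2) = 673804011 / 36875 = 18272.65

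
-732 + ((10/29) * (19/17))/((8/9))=-1442649/1972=-731.57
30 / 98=15 / 49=0.31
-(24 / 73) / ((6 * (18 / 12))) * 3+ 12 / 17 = 740 / 1241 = 0.60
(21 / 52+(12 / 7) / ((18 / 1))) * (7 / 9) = 545 / 1404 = 0.39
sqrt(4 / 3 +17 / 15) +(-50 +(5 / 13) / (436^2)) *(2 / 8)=-10.93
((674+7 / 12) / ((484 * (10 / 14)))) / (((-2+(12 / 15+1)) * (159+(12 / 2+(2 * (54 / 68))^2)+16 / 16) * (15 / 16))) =-3275237 / 53037567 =-0.06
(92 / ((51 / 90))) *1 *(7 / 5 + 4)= 14904 / 17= 876.71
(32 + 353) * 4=1540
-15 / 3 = -5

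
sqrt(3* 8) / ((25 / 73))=146* sqrt(6) / 25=14.31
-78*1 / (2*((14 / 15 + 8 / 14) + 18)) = -4095 / 2048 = -2.00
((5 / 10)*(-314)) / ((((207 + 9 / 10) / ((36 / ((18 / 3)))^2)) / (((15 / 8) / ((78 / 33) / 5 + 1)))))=-19625 / 567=-34.61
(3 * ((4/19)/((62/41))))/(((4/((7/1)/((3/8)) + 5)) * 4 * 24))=2911/113088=0.03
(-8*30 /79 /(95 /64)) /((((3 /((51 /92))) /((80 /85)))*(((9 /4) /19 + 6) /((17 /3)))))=-278528 /844905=-0.33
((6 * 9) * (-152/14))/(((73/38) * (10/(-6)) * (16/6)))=175446/2555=68.67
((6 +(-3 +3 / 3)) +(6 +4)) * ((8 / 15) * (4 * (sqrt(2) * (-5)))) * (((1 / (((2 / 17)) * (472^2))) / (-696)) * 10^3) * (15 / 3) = 0.06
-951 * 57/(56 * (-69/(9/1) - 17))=39.24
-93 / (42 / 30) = -465 / 7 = -66.43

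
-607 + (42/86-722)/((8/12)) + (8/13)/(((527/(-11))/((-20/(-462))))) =-20901154147/12372906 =-1689.27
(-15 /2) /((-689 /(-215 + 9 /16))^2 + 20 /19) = -1118317295 /1696318776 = -0.66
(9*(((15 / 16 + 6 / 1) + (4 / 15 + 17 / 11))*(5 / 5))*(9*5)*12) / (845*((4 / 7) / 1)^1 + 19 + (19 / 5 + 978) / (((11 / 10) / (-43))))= -13097133 / 11666300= -1.12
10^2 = 100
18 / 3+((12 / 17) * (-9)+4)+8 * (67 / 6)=4742 / 51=92.98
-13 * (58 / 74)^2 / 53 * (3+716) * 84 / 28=-23582481 / 72557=-325.02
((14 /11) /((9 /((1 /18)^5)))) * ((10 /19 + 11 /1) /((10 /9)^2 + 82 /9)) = 511 /6128568864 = 0.00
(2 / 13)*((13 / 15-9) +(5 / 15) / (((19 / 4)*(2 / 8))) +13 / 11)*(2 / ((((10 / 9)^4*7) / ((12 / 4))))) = -137210193 / 237737500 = -0.58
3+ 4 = 7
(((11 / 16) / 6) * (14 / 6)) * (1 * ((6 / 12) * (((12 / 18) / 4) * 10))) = 385 / 1728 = 0.22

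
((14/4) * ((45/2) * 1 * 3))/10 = 189/8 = 23.62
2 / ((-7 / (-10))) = 20 / 7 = 2.86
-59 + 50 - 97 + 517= 411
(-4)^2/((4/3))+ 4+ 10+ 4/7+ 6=32.57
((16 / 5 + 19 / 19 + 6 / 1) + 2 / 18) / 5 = 464 / 225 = 2.06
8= 8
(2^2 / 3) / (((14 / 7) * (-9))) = -2 / 27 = -0.07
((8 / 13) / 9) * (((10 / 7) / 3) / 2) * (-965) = -38600 / 2457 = -15.71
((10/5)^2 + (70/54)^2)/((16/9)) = 3.20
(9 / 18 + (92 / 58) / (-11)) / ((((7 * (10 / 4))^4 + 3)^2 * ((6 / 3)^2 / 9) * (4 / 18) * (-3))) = -98064 / 718394205484351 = -0.00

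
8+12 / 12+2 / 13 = 119 / 13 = 9.15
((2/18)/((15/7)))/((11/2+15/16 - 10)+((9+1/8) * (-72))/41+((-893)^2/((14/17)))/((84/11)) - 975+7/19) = 4275152/10373038259445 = 0.00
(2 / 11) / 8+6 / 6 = 45 / 44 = 1.02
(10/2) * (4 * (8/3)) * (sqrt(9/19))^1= 160 * sqrt(19)/19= 36.71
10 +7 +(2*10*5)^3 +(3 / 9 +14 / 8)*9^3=1001535.75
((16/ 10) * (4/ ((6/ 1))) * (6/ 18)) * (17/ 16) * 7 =2.64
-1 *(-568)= 568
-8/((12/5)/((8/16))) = -5/3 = -1.67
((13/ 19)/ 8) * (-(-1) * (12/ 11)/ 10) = 39/ 4180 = 0.01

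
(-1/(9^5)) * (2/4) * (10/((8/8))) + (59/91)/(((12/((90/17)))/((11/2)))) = 574811075/365395212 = 1.57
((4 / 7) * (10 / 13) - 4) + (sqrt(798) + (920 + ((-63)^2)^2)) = 15753905.69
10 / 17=0.59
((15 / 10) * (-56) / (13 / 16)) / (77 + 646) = -448 / 3133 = -0.14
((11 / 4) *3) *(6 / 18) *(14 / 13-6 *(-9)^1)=1969 / 13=151.46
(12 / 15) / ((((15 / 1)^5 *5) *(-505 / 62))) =-248 / 9587109375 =-0.00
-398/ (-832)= 199/ 416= 0.48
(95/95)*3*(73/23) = 219/23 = 9.52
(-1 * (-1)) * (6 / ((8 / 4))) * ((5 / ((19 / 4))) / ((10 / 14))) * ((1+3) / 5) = 336 / 95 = 3.54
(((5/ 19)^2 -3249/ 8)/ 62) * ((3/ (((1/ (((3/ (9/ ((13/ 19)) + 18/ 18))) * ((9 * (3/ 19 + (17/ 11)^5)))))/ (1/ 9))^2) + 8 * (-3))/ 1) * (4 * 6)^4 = 2993165431857412442697024/ 104785924454234551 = 28564575.32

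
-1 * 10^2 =-100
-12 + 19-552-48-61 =-654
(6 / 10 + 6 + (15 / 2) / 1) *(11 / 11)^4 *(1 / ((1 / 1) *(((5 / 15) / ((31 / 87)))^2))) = 135501 / 8410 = 16.11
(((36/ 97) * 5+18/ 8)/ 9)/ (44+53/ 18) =1593/ 163930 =0.01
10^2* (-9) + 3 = -897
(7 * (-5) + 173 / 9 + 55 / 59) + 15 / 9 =-6998 / 531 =-13.18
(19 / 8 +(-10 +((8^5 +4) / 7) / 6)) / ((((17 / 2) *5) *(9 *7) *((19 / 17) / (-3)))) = -14423 / 18620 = -0.77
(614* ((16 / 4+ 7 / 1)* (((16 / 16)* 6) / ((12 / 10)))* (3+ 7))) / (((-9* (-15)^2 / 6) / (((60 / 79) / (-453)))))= 540320 / 322083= 1.68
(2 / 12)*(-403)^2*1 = 27068.17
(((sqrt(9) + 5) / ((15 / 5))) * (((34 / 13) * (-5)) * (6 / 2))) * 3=-4080 / 13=-313.85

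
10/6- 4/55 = 263/165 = 1.59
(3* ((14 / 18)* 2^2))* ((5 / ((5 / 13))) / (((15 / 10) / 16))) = 11648 / 9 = 1294.22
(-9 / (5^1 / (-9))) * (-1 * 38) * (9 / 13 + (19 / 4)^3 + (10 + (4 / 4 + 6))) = -159882093 / 2080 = -76866.39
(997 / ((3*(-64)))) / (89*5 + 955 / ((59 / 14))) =-58823 / 7608000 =-0.01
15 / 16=0.94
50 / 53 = 0.94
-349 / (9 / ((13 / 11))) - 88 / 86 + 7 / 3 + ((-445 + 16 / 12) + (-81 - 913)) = -6309661 / 4257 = -1482.18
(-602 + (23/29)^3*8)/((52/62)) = -226065051/317057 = -713.01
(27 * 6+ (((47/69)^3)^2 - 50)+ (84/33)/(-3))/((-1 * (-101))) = 1.10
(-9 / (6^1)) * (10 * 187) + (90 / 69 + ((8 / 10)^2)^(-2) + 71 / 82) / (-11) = -7449757119 / 2655488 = -2805.42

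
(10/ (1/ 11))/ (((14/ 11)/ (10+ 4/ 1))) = 1210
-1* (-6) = 6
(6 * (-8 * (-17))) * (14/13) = 11424/13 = 878.77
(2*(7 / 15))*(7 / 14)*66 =154 / 5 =30.80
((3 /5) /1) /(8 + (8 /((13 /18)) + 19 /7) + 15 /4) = 364 /15495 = 0.02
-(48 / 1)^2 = -2304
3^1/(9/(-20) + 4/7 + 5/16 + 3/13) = 7280/1613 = 4.51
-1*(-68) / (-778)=-34 / 389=-0.09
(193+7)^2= 40000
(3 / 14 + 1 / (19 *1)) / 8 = 71 / 2128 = 0.03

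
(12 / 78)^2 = 4 / 169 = 0.02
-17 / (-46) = 0.37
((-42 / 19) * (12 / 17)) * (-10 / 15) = 336 / 323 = 1.04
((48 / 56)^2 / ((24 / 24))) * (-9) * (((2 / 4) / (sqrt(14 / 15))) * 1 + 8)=-56.32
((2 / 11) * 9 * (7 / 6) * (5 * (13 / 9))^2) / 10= 5915 / 594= 9.96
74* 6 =444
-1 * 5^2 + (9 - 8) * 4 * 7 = 3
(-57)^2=3249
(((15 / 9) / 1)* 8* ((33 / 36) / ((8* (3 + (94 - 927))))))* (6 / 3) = -11 / 2988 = -0.00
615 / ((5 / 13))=1599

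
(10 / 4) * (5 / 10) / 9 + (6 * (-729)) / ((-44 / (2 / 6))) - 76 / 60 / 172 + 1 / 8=5686141 / 170280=33.39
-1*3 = -3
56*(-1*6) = -336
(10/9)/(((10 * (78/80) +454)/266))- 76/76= -173/477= -0.36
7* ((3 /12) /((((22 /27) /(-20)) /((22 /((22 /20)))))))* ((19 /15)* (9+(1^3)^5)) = -119700 /11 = -10881.82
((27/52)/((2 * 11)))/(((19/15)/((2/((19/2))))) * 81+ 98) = 135/3348202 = 0.00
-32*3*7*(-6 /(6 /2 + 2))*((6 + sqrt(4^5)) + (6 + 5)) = 197568 /5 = 39513.60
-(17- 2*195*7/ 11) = 2543/ 11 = 231.18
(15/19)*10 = 150/19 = 7.89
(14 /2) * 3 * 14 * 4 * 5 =5880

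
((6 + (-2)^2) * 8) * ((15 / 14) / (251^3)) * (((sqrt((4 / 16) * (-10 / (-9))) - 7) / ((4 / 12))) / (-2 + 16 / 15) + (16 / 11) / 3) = 151700 / 1217620327 - 2250 * sqrt(10) / 774849299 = 0.00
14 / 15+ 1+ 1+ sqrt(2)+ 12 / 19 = sqrt(2)+ 1016 / 285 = 4.98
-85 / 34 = -5 / 2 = -2.50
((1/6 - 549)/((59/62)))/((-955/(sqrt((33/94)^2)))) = 1122913/5296430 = 0.21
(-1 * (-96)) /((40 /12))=144 /5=28.80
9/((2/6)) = 27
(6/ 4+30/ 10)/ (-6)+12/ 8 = 3/ 4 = 0.75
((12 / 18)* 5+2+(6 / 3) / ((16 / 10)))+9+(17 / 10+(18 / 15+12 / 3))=1349 / 60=22.48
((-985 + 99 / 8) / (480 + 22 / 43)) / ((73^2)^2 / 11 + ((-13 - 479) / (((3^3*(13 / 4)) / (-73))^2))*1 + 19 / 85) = -0.00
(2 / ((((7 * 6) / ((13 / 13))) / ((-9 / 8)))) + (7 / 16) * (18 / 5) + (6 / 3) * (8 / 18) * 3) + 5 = 3859 / 420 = 9.19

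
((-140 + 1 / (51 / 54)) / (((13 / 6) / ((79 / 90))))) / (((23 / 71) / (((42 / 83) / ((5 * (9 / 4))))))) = -741913648 / 94925025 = -7.82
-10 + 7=-3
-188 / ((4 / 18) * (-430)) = 423 / 215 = 1.97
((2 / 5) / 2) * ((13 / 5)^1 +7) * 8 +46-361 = -7491 / 25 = -299.64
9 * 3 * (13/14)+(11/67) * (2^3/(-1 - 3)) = 23209/938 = 24.74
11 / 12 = 0.92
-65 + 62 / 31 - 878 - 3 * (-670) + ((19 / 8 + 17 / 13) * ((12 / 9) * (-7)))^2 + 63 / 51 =232884233 / 103428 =2251.66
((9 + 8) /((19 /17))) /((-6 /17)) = -4913 /114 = -43.10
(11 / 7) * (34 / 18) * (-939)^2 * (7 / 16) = 18320203 / 16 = 1145012.69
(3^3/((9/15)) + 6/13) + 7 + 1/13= 683/13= 52.54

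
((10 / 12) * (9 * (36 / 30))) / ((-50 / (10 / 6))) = -3 / 10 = -0.30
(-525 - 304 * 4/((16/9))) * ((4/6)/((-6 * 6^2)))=403/108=3.73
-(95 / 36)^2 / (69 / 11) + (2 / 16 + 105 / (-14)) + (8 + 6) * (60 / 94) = 1895561 / 4202928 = 0.45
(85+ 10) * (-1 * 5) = -475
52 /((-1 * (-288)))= 13 /72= 0.18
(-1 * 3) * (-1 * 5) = 15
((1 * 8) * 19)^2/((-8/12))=-34656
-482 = -482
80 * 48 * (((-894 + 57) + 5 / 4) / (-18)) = 534880 / 3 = 178293.33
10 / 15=2 / 3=0.67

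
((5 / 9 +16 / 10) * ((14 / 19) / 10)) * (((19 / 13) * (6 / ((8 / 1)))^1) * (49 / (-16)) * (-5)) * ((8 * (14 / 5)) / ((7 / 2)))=33271 / 1950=17.06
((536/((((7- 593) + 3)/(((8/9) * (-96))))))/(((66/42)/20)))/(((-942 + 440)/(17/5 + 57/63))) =-124043264/14486967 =-8.56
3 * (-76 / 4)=-57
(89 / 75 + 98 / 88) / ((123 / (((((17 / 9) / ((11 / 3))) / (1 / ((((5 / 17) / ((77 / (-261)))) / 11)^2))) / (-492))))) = -6384031 / 39690704578448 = -0.00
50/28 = 25/14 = 1.79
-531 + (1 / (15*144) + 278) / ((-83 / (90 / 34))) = -36564049 / 67728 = -539.87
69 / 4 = 17.25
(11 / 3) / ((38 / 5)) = 55 / 114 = 0.48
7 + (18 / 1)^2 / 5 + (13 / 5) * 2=77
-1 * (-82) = 82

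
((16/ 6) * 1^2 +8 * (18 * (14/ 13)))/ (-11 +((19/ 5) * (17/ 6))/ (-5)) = -307600/ 25649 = -11.99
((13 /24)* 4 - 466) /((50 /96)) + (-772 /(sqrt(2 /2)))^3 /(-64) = 179704161 /25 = 7188166.44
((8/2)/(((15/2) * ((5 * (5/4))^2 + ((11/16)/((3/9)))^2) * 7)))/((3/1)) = 2048/3493035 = 0.00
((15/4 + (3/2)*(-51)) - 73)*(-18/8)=5247/16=327.94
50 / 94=25 / 47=0.53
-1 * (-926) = 926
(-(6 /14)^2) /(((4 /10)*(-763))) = 45 /74774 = 0.00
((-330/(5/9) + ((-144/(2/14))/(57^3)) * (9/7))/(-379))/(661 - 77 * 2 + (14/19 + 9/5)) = 10185735/3311430257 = 0.00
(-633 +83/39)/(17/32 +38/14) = -5511296/28353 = -194.38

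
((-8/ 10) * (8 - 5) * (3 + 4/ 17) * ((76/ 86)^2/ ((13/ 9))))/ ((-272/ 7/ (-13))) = -1.40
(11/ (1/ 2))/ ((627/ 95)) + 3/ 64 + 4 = 1417/ 192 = 7.38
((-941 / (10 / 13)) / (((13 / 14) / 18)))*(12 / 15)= -474264 / 25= -18970.56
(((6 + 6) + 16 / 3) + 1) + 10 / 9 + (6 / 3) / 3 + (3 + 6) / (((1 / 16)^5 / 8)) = 679477429 / 9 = 75497492.11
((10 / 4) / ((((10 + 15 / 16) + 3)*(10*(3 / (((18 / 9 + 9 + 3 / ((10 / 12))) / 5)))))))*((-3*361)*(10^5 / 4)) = -105412000 / 223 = -472699.55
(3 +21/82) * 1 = 267/82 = 3.26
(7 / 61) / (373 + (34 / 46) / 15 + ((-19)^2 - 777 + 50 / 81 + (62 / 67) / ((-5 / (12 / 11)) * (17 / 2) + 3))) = -3770218305 / 1391700517136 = -0.00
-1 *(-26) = 26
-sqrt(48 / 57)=-4 * sqrt(19) / 19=-0.92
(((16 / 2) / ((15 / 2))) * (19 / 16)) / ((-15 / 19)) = -361 / 225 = -1.60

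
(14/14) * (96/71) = 96/71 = 1.35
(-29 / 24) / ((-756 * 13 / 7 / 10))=145 / 16848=0.01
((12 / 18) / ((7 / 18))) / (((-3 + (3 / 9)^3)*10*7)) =-81 / 9800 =-0.01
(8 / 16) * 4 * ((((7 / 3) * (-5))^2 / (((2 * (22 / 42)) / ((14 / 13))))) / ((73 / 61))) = 7323050 / 31317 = 233.84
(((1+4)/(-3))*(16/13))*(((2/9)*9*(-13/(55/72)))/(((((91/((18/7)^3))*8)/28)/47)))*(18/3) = 631535616/49049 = 12875.61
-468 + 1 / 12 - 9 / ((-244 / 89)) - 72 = -536.63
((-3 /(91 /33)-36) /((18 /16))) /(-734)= 1500 /33397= 0.04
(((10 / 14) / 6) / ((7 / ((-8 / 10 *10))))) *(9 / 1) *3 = -180 / 49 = -3.67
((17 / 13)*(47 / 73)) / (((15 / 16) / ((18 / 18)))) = 12784 / 14235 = 0.90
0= 0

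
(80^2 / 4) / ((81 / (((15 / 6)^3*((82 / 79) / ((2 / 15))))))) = 5125000 / 2133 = 2402.72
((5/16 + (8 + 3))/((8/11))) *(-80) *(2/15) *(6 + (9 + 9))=-3982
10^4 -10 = 9990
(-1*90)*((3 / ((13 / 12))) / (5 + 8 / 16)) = -45.31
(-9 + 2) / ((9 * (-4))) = 0.19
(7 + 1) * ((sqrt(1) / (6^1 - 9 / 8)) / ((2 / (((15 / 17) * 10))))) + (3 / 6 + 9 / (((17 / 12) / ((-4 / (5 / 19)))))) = -196303 / 2210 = -88.82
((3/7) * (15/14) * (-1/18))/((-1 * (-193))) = -0.00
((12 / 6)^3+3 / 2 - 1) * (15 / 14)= 9.11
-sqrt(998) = -31.59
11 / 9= 1.22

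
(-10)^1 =-10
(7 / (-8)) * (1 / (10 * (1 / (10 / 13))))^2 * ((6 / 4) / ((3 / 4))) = -7 / 676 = -0.01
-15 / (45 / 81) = -27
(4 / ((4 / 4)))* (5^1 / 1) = 20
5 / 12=0.42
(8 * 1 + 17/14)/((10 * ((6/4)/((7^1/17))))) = 43/170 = 0.25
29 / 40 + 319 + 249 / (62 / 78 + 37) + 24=350.31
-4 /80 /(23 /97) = -97 /460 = -0.21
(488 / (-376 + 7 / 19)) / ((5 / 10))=-304 / 117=-2.60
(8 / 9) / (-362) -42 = -68422 / 1629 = -42.00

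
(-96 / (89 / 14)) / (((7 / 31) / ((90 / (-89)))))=535680 / 7921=67.63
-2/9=-0.22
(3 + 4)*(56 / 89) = 392 / 89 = 4.40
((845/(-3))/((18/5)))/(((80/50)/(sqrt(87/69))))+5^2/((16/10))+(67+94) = 1413/8 - 21125 * sqrt(667)/9936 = 121.72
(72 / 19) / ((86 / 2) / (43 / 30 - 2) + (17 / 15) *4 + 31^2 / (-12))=-24480 / 978253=-0.03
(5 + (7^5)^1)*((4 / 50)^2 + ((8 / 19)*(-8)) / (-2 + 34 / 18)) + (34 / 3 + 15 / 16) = 290579684551 / 570000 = 509788.92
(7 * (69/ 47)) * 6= 2898/ 47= 61.66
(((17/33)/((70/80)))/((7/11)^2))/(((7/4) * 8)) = 748/7203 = 0.10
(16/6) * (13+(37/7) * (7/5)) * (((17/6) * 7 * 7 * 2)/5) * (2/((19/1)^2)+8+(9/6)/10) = 24638.00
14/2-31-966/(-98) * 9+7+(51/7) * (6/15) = 2612/35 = 74.63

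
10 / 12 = 5 / 6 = 0.83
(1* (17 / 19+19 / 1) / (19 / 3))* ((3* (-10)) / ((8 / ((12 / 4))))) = -35.34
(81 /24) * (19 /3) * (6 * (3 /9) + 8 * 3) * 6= 6669 /2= 3334.50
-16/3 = -5.33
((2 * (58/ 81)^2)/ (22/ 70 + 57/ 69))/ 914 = 1354010/ 1376255043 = 0.00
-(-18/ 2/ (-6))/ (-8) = 3/ 16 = 0.19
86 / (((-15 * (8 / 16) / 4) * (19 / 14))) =-9632 / 285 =-33.80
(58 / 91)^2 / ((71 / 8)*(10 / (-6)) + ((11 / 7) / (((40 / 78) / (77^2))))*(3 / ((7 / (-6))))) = -403680 / 46439409107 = -0.00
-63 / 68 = -0.93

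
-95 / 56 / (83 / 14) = -0.29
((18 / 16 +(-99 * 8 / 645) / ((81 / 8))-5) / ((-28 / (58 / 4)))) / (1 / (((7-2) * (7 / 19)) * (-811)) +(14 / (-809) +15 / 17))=60029378440709 / 25072773063552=2.39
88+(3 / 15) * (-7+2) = 87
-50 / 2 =-25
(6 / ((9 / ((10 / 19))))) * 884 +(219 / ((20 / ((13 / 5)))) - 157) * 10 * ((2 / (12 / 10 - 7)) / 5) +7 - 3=3329281 / 8265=402.82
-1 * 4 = -4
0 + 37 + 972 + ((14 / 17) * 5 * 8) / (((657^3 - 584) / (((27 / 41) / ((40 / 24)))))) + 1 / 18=3590174644500595 / 3557955381714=1009.06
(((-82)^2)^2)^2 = 2044140858654976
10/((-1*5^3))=-2/25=-0.08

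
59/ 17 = 3.47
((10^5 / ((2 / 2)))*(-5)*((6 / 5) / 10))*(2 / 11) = -120000 / 11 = -10909.09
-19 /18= -1.06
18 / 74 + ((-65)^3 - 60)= -10163336 / 37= -274684.76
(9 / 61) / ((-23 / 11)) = -99 / 1403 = -0.07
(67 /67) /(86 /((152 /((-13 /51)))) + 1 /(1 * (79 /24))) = 306204 /48863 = 6.27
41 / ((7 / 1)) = 41 / 7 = 5.86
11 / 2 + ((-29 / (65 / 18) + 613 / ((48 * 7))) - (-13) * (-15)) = -4274227 / 21840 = -195.71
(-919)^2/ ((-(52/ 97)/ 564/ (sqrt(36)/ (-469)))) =69306364782/ 6097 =11367289.61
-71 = -71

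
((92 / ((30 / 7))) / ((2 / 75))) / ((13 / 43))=34615 / 13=2662.69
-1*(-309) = 309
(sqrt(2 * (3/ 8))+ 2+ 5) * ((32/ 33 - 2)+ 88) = 1435 * sqrt(3)/ 33+ 20090/ 33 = 684.11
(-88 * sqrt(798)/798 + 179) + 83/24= 4379/24 - 44 * sqrt(798)/399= 179.34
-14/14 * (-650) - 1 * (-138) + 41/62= 48897/62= 788.66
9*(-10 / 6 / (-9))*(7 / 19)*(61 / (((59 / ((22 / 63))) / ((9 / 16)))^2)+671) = 12208204195 / 29630272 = 412.02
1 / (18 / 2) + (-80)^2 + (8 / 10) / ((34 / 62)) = 4897201 / 765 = 6401.57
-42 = -42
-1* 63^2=-3969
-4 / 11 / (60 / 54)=-18 / 55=-0.33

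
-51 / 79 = -0.65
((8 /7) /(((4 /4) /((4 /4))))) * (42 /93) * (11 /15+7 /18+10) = 8008 /1395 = 5.74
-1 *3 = -3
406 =406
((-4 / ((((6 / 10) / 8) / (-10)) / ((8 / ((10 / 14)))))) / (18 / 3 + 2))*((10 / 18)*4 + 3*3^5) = 545979.26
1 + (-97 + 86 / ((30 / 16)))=-50.13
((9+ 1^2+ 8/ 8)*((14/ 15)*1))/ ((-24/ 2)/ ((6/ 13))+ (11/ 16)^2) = -39424/ 98025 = -0.40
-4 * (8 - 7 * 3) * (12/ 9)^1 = 208/ 3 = 69.33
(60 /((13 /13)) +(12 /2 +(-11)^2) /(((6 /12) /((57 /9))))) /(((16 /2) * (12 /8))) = 2503 /18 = 139.06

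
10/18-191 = -1714/9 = -190.44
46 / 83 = 0.55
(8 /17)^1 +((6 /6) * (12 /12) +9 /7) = 2.76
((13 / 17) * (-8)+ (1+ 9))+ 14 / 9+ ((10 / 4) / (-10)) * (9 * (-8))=3586 / 153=23.44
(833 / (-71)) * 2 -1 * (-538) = 36532 / 71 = 514.54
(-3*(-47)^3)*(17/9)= 1764991/3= 588330.33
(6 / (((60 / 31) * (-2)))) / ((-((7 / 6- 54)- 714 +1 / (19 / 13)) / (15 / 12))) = -1767 / 698728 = -0.00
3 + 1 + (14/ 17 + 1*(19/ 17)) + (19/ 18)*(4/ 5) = 5191/ 765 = 6.79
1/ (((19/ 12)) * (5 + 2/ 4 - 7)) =-8/ 19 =-0.42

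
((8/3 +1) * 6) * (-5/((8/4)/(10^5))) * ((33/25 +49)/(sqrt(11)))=-25160000 * sqrt(11)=-83446279.73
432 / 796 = 108 / 199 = 0.54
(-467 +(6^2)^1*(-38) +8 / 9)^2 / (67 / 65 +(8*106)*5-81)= 1041839305 / 1288386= 808.64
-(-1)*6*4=24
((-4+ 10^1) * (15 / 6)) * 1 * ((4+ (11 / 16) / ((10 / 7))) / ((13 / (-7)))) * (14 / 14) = -15057 / 416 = -36.19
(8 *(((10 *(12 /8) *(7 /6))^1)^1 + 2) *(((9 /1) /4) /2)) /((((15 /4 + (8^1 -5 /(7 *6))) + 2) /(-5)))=-14742 /229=-64.38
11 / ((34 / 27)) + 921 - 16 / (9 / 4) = 282323 / 306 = 922.62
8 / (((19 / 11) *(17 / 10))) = 880 / 323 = 2.72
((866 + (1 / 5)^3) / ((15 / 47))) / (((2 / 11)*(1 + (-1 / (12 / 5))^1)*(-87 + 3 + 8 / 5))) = -55965767 / 180250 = -310.49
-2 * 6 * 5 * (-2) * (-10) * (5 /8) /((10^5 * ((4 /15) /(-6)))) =27 /160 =0.17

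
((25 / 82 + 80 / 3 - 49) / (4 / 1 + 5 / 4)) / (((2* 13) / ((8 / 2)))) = -21676 / 33579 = -0.65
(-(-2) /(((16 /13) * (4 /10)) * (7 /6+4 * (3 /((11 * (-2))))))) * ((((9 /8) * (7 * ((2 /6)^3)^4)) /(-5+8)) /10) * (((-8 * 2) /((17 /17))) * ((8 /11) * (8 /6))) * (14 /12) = -1274 /21789081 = -0.00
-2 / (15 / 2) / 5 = -4 / 75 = -0.05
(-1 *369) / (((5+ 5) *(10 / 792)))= -73062 / 25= -2922.48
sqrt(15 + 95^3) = sqrt(857390) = 925.95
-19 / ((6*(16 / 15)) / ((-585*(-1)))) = -55575 / 32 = -1736.72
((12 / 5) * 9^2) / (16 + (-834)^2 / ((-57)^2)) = 87723 / 103825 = 0.84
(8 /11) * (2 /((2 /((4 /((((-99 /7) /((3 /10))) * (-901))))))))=112 /1635315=0.00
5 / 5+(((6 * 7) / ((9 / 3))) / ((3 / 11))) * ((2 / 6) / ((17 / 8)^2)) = 12457 / 2601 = 4.79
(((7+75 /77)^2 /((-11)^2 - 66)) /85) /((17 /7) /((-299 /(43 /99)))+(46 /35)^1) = 0.01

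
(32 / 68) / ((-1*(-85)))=8 / 1445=0.01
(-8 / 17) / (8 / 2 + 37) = -8 / 697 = -0.01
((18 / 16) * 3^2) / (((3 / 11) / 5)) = 185.62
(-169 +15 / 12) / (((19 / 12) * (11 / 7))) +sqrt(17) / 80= -1281 / 19 +sqrt(17) / 80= -67.37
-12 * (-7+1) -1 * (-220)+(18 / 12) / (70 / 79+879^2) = 35646606293 / 122077418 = 292.00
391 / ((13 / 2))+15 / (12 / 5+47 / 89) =1105721 / 16939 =65.28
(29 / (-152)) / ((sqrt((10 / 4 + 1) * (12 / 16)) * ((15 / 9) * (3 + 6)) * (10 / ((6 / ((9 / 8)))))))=-58 * sqrt(42) / 89775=-0.00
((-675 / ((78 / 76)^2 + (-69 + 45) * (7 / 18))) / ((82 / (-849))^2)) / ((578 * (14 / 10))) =2634617755125 / 243956762294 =10.80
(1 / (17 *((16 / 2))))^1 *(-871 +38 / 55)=-47867 / 7480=-6.40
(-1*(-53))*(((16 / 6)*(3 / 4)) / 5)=106 / 5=21.20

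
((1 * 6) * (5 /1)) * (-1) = -30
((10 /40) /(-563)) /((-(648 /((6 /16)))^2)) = 1 /6724435968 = 0.00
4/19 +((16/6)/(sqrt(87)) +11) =8 *sqrt(87)/261 +213/19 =11.50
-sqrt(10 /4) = -sqrt(10) /2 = -1.58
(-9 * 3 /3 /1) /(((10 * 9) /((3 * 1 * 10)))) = -3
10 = 10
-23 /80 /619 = -23 /49520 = -0.00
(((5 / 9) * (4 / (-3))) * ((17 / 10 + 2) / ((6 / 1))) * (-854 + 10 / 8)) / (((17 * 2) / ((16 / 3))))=28046 / 459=61.10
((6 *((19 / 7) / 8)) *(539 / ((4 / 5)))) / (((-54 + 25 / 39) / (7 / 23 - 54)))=1056980925 / 765808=1380.22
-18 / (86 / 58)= -522 / 43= -12.14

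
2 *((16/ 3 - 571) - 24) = -3538/ 3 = -1179.33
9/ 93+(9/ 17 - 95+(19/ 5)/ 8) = -1979387/ 21080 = -93.90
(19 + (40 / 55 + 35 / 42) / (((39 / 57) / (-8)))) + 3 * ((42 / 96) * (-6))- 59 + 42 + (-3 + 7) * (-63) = -947651 / 3432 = -276.12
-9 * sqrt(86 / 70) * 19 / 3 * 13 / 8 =-741 * sqrt(1505) / 280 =-102.67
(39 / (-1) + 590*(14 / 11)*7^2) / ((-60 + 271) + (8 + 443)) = 404311 / 7282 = 55.52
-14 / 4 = -7 / 2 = -3.50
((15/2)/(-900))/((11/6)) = -0.00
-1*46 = -46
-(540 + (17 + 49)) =-606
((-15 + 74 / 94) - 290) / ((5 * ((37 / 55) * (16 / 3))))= -235917 / 13912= -16.96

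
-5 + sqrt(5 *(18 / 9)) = -5 + sqrt(10) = -1.84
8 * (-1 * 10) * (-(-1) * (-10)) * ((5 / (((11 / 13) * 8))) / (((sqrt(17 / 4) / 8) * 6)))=52000 * sqrt(17) / 561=382.18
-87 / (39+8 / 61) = -5307 / 2387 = -2.22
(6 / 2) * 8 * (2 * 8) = 384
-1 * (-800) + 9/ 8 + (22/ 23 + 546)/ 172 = 6363661/ 7912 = 804.30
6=6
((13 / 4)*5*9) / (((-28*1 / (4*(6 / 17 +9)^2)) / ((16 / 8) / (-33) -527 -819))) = 2460134.52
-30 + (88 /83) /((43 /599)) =-54358 /3569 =-15.23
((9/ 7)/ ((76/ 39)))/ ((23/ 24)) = 2106/ 3059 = 0.69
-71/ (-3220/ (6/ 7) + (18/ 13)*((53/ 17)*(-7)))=47073/ 2510704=0.02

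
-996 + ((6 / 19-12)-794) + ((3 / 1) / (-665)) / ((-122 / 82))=-73085197 / 40565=-1801.68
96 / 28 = 24 / 7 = 3.43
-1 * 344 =-344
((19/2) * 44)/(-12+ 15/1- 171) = -209/84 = -2.49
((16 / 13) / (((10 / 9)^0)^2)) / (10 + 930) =4 / 3055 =0.00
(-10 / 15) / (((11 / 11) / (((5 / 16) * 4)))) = -5 / 6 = -0.83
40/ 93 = 0.43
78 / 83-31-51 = -6728 / 83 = -81.06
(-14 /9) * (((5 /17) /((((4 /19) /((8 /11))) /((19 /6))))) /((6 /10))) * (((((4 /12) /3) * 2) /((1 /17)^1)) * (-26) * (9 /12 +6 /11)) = 31208450 /29403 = 1061.40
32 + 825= 857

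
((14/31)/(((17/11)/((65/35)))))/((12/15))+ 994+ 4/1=1052607/1054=998.68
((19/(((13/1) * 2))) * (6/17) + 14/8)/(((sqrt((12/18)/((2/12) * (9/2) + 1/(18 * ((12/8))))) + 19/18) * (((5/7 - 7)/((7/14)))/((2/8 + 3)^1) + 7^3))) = 168625/7207758 - 3550 * sqrt(170)/2269109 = 0.00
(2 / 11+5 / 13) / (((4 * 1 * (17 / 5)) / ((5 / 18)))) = 225 / 19448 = 0.01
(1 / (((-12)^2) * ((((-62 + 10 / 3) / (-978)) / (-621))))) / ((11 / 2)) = -13.07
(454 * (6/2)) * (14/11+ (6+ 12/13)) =1596264/143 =11162.69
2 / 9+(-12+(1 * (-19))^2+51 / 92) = 289615 / 828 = 349.78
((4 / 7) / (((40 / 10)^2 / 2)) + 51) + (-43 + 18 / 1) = 365 / 14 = 26.07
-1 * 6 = -6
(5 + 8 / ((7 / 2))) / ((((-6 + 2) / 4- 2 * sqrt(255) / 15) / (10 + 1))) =8415 / 371- 1122 * sqrt(255) / 371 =-25.61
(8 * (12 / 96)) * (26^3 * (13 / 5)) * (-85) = -3884296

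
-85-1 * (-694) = 609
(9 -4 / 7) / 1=59 / 7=8.43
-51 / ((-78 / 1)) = 0.65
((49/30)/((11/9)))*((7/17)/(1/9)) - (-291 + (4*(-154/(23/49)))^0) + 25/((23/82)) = 16519403/43010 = 384.08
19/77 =0.25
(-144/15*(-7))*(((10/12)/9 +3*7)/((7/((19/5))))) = 173128/225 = 769.46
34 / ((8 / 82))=348.50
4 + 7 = 11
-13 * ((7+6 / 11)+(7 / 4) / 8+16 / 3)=-179803 / 1056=-170.27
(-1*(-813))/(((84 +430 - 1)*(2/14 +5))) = 1897/6156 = 0.31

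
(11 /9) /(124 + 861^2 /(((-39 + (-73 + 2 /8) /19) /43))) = -1705 /1038100032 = -0.00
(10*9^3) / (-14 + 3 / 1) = -7290 / 11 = -662.73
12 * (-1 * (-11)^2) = -1452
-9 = -9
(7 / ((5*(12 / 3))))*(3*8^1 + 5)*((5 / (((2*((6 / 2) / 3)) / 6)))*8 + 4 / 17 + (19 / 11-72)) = 1896629 / 3740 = 507.12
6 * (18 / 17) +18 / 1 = 414 / 17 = 24.35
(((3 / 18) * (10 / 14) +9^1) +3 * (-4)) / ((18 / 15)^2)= -3025 / 1512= -2.00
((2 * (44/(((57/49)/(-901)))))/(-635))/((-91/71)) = -39406136/470535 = -83.75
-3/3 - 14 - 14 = -29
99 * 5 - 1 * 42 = 453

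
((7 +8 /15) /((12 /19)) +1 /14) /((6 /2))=15119 /3780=4.00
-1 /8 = -0.12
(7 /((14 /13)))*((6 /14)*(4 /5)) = 78 /35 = 2.23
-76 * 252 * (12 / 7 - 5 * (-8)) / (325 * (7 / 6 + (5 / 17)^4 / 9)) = -2105.52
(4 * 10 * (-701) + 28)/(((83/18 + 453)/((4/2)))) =-1008432/8237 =-122.43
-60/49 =-1.22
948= 948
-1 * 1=-1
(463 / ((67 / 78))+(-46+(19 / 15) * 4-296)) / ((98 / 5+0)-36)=-101546 / 8241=-12.32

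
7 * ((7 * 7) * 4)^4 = 10330523392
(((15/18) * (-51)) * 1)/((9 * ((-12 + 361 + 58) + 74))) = -85/8658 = -0.01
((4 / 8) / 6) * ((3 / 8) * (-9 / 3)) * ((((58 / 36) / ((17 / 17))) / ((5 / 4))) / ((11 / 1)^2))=-29 / 29040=-0.00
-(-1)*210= 210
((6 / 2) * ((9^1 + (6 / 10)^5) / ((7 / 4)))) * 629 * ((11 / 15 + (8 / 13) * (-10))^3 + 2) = -9247696129245376 / 6007421875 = -1539378.51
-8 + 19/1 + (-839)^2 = 703932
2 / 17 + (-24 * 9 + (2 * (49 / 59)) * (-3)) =-221528 / 1003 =-220.87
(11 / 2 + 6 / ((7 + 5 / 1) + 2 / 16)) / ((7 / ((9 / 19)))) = 10467 / 25802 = 0.41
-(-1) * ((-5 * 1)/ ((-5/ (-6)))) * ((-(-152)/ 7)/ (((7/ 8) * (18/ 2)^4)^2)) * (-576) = 1245184/ 546852789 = 0.00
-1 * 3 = -3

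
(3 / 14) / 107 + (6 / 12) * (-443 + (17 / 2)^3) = 1025405 / 11984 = 85.56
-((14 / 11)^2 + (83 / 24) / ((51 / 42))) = -110285 / 24684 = -4.47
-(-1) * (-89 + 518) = 429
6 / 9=2 / 3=0.67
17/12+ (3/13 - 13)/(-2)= 1217/156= 7.80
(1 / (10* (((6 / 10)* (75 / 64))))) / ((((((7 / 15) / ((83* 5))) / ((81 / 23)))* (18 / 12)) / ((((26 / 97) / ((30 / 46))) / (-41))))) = -414336 / 139195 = -2.98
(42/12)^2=49/4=12.25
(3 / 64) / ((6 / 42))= 0.33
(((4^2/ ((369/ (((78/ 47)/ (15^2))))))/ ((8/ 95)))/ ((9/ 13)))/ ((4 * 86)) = 0.00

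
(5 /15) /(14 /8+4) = 4 /69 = 0.06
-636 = -636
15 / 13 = 1.15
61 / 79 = 0.77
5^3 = 125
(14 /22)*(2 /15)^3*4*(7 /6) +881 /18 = 48.95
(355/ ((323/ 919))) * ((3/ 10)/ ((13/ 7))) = 1370229/ 8398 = 163.16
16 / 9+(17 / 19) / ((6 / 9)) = 1067 / 342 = 3.12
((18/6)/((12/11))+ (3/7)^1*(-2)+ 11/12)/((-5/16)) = -944/105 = -8.99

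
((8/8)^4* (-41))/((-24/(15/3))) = 8.54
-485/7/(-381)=485/2667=0.18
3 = 3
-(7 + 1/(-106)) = -741/106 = -6.99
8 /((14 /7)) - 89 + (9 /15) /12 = -1699 /20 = -84.95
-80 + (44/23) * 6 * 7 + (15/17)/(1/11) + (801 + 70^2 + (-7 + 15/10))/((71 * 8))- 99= -35053927/444176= -78.92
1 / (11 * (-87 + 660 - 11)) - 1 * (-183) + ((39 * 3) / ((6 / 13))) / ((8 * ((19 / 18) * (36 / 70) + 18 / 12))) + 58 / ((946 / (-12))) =210295795 / 1063304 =197.78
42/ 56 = 3/ 4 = 0.75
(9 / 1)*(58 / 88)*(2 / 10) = 261 / 220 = 1.19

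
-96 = -96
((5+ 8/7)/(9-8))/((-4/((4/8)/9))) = -43/504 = -0.09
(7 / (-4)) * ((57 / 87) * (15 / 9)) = -665 / 348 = -1.91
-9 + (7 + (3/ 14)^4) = -76751/ 38416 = -2.00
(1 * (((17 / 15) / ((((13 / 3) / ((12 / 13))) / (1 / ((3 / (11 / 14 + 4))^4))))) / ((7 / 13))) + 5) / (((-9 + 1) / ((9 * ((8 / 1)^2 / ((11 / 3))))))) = -1864989514 / 12017005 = -155.20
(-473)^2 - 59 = 223670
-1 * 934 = -934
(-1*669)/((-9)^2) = -223/27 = -8.26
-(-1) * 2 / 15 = 2 / 15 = 0.13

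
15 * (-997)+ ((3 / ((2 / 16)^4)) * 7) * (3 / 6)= 28053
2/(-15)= -2/15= -0.13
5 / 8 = 0.62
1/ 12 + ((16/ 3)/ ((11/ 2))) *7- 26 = -2525/ 132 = -19.13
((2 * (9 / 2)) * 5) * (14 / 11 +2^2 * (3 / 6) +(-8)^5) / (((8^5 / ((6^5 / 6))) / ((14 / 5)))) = -459795609 / 2816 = -163279.69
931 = 931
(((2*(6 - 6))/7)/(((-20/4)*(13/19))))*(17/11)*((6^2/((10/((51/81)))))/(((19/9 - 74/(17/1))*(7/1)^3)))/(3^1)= 0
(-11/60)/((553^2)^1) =-11/18348540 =-0.00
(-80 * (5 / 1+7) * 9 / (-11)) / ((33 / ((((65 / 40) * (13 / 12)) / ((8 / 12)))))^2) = 428415 / 85184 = 5.03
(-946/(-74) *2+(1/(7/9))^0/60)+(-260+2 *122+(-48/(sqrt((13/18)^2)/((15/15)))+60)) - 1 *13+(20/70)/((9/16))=-5678399/606060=-9.37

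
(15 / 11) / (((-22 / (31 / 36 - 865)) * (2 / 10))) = 777725 / 2904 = 267.81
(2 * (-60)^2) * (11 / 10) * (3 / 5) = 4752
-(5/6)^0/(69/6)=-2/23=-0.09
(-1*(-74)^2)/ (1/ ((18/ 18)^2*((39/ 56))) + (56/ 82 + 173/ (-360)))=-1050734880/ 314351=-3342.55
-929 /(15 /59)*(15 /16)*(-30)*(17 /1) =13976805 /8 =1747100.62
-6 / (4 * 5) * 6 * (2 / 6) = -3 / 5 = -0.60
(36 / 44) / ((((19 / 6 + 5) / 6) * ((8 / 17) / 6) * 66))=1377 / 11858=0.12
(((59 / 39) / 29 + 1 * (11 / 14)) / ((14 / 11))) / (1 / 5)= 729685 / 221676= 3.29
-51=-51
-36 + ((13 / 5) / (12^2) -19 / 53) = -1386751 / 38160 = -36.34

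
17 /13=1.31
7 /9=0.78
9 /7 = 1.29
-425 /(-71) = 5.99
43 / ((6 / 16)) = 344 / 3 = 114.67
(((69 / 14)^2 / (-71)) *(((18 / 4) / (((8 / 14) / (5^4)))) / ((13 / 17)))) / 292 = -455270625 / 60371584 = -7.54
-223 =-223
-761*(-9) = 6849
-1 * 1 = -1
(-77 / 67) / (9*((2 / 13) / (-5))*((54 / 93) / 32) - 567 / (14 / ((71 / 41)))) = 50890840 / 3105877527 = 0.02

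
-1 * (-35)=35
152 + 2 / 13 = 1978 / 13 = 152.15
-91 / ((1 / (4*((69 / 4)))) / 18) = -113022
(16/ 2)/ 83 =8/ 83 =0.10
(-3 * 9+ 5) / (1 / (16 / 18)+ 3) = -16 / 3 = -5.33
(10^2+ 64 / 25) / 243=2564 / 6075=0.42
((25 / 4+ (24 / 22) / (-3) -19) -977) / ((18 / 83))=-3615895 / 792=-4565.52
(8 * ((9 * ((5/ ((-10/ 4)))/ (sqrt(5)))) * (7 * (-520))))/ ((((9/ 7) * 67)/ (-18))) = -1467648 * sqrt(5)/ 67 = -48981.50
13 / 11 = 1.18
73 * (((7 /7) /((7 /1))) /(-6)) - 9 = -451 /42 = -10.74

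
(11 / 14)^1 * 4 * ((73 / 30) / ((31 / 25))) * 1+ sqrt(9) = 5968 / 651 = 9.17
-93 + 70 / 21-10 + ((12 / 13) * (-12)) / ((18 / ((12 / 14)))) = -27353 / 273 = -100.19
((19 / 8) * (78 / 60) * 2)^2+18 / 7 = 455863 / 11200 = 40.70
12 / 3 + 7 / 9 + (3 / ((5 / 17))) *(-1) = -244 / 45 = -5.42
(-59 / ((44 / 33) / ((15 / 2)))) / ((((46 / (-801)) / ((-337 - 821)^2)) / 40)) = 309974760371.74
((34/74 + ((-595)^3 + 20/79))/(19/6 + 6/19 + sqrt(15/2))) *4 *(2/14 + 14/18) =-718324277359519328/1230504079 + 103134719923155168 *sqrt(30)/1230504079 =-124690486.07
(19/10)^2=361/100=3.61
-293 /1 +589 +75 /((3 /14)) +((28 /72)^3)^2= 21972014353 /34012224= 646.00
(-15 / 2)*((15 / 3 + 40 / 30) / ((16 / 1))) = -95 / 32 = -2.97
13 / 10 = 1.30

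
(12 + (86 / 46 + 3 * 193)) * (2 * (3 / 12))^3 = 3409 / 46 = 74.11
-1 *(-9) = 9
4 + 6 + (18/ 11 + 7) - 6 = 139/ 11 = 12.64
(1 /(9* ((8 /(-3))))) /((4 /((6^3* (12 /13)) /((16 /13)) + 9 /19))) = -1029 /608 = -1.69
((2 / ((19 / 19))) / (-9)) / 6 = -1 / 27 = -0.04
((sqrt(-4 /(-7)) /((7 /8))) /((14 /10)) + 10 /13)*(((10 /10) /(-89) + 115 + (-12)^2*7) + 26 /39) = 24001280*sqrt(7) /91581 + 3000160 /3471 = 1557.74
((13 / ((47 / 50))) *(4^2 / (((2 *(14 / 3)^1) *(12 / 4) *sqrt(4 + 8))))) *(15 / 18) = 3250 *sqrt(3) / 2961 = 1.90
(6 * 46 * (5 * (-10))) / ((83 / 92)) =-1269600 / 83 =-15296.39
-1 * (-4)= 4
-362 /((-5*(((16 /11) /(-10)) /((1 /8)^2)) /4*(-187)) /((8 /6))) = 181 /816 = 0.22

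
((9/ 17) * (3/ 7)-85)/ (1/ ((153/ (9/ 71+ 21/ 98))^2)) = -17061387.48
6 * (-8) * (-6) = 288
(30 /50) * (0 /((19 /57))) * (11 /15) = 0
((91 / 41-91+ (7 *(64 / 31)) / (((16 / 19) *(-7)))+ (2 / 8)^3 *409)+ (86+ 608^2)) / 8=30070042655 / 650752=46208.14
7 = 7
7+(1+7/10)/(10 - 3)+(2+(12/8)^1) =10.74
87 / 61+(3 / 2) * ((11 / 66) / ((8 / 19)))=3943 / 1952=2.02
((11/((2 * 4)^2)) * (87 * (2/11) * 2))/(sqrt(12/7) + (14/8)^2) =29841/13735 - 2784 * sqrt(21)/13735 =1.24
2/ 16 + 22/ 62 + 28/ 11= 8253/ 2728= 3.03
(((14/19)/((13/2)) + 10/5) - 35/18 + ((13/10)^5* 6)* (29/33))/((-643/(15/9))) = -24142670831/471698370000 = -0.05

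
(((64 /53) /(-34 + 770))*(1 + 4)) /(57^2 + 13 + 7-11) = 5 /1985751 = 0.00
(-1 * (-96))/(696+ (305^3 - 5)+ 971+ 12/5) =480/141871447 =0.00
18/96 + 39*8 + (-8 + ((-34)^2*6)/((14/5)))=311509/112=2781.33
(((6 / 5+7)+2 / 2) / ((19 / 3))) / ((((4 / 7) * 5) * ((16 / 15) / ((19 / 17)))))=1449 / 2720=0.53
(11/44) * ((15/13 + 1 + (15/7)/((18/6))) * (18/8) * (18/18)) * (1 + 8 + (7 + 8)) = 7047/182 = 38.72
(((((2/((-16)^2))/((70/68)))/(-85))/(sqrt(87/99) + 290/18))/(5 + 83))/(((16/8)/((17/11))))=-153/3133419520 + 459*sqrt(957)/4997804134400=-0.00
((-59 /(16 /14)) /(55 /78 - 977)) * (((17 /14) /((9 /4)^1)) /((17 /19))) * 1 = 14573 /456906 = 0.03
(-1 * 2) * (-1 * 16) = 32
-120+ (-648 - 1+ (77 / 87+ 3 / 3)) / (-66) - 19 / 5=-3272803 / 28710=-114.00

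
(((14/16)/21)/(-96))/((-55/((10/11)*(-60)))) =-5/11616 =-0.00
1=1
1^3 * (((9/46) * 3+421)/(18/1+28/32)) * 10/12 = 193930/10419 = 18.61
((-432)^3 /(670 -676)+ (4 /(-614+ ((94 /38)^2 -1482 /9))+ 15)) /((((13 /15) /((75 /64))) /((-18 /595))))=-22765604158533375 /41418462176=-549648.71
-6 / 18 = -0.33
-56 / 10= -28 / 5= -5.60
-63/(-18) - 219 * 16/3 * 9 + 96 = -20825/2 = -10412.50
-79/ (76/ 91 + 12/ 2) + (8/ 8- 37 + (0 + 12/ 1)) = -22117/ 622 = -35.56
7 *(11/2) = 77/2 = 38.50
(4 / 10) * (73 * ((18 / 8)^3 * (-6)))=-1995.64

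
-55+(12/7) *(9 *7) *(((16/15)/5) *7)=106.28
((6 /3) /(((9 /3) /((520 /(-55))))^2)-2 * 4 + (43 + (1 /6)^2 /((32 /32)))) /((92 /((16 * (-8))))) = -637624 /8349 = -76.37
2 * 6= 12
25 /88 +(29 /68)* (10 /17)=13605 /25432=0.53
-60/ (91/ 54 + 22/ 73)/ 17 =-236520/ 133127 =-1.78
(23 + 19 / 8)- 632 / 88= 1601 / 88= 18.19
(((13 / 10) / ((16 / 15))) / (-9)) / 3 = -13 / 288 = -0.05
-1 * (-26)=26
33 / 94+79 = 7459 / 94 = 79.35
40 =40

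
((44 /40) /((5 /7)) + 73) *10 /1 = 3727 /5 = 745.40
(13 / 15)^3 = 2197 / 3375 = 0.65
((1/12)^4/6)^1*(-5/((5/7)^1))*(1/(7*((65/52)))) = -1/155520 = -0.00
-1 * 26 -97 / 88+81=53.90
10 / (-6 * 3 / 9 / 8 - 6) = -8 / 5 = -1.60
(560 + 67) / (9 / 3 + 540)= 209 / 181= 1.15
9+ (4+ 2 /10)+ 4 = 86 /5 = 17.20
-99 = -99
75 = 75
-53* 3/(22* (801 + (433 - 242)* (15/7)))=-371/62128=-0.01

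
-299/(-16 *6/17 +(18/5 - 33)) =25415/2979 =8.53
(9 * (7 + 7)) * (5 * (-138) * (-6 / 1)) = 521640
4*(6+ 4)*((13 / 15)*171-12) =5448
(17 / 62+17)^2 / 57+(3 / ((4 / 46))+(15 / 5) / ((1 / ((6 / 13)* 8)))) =48244341 / 949468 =50.81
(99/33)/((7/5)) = 15/7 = 2.14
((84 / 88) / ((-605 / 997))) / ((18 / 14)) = -48853 / 39930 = -1.22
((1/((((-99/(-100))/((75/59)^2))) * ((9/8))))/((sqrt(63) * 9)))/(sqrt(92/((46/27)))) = 250000 * sqrt(42)/586196919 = 0.00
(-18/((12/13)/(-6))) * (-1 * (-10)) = 1170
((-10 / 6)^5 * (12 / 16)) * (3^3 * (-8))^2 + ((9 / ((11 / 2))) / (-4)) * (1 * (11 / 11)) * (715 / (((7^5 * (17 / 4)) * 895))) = -23014665450234 / 51143701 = -450000.00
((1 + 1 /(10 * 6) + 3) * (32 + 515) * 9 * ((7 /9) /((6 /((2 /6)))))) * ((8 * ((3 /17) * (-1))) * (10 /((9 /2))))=-3691156 /1377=-2680.58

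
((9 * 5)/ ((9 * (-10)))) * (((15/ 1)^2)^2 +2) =-50627/ 2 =-25313.50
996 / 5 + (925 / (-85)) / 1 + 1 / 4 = 64113 / 340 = 188.57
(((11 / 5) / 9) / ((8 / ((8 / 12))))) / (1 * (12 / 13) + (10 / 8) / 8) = 1144 / 60615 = 0.02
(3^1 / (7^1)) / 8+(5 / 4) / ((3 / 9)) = 213 / 56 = 3.80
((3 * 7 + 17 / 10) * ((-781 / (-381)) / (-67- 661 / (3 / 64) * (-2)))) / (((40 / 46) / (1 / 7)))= 4077601 / 15007564600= 0.00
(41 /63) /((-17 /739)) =-30299 /1071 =-28.29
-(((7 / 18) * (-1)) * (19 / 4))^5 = 41615795893 / 1934917632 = 21.51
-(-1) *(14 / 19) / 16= 7 / 152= 0.05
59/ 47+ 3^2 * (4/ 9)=247/ 47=5.26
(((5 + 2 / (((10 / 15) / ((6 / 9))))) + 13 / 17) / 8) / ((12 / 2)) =11 / 68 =0.16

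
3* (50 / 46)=75 / 23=3.26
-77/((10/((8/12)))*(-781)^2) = -7/831765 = -0.00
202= 202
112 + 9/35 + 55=5854/35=167.26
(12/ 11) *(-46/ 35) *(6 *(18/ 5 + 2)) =-13248/ 275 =-48.17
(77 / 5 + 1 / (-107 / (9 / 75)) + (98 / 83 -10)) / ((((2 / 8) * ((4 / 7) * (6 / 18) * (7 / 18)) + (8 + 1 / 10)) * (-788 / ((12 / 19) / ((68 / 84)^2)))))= -13045630689 / 13161339957190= -0.00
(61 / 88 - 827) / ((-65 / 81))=1177983 / 1144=1029.71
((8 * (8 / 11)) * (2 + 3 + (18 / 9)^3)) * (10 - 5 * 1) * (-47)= -195520 / 11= -17774.55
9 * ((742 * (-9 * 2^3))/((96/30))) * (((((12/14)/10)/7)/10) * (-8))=51516/35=1471.89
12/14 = 6/7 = 0.86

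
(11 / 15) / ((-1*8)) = -11 / 120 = -0.09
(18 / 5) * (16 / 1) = 288 / 5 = 57.60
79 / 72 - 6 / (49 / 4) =2143 / 3528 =0.61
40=40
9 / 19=0.47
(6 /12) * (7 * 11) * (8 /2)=154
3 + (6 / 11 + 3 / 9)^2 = 4108 / 1089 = 3.77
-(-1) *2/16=1/8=0.12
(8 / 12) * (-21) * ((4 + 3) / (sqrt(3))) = -98 * sqrt(3) / 3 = -56.58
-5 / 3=-1.67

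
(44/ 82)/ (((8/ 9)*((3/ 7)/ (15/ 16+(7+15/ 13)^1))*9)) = 145607/ 102336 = 1.42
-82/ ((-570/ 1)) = 41/ 285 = 0.14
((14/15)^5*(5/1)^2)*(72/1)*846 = 404443648/375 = 1078516.39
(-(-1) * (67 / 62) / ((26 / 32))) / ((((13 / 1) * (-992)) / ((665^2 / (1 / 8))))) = -59258150 / 162409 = -364.87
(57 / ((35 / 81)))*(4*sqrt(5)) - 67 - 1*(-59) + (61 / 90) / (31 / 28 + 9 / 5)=-28450 / 3663 + 18468*sqrt(5) / 35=1172.11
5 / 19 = 0.26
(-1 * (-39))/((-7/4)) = -156/7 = -22.29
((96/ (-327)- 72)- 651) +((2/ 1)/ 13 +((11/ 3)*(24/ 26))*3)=-1010301/ 1417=-712.99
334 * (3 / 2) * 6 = 3006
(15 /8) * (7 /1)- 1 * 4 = 73 /8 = 9.12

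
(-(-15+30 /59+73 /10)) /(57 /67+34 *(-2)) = -0.11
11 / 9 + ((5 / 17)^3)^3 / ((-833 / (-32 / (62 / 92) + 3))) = 4812180903262388 / 3937236087576897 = 1.22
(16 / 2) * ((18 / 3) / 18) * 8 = 64 / 3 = 21.33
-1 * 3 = -3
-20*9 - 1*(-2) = -178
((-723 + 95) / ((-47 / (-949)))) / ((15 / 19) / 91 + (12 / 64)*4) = -4121742352 / 246609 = -16713.67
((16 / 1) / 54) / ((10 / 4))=16 / 135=0.12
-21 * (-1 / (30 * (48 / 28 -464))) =-49 / 32360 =-0.00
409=409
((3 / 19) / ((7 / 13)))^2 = 1521 / 17689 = 0.09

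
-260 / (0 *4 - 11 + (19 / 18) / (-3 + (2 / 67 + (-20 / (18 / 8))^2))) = 23.67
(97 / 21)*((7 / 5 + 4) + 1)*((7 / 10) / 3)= 1552 / 225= 6.90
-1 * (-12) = 12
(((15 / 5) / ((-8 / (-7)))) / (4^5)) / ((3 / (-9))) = -63 / 8192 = -0.01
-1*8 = -8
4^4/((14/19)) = 2432/7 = 347.43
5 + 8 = 13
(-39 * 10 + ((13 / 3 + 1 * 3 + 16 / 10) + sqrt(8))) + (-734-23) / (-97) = -543097 / 1455 + 2 * sqrt(2) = -370.43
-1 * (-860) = 860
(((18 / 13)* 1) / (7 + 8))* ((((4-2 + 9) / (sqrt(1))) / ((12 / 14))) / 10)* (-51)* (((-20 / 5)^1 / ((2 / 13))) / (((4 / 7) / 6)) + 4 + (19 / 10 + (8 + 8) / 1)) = 9860697 / 6500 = 1517.03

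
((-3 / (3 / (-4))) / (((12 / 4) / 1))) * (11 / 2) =7.33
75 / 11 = 6.82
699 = 699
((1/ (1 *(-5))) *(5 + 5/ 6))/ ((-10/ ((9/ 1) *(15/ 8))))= 1.97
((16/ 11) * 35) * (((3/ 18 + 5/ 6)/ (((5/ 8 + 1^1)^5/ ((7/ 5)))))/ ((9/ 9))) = 25690112/ 4084223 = 6.29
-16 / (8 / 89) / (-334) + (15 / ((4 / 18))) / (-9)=-6.97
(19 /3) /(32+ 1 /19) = 361 /1827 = 0.20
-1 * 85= -85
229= 229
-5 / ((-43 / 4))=20 / 43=0.47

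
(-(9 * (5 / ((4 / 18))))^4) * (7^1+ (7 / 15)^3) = -11941479270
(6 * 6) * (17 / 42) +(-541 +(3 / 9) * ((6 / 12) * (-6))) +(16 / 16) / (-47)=-173531 / 329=-527.45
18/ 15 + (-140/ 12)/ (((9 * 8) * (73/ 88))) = 9901/ 9855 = 1.00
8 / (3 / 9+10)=24 / 31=0.77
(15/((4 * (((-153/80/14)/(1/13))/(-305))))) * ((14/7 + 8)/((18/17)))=2135000/351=6082.62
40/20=2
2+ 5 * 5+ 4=31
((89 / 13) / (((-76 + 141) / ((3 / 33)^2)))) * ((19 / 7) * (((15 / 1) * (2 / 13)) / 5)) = 10146 / 9304295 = 0.00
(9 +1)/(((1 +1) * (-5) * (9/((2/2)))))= -1/9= -0.11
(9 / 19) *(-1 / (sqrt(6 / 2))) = -3 *sqrt(3) / 19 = -0.27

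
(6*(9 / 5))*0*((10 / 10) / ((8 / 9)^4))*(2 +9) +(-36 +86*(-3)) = -294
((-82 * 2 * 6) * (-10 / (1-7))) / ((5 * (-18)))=164 / 9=18.22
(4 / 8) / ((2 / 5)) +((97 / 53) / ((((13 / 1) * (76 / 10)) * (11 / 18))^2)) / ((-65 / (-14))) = 25433496565 / 20345037284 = 1.25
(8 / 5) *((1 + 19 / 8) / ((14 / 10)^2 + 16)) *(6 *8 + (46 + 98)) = 25920 / 449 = 57.73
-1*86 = -86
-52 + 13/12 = -611/12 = -50.92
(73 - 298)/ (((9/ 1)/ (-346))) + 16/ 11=95166/ 11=8651.45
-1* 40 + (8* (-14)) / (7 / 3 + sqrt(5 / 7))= -14192 / 149 + 504* sqrt(35) / 149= -75.24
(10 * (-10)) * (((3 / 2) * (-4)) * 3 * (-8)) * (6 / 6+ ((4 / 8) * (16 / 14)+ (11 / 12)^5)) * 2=-96612725 / 1512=-63897.30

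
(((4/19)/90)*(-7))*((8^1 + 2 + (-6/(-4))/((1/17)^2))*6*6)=-24836/95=-261.43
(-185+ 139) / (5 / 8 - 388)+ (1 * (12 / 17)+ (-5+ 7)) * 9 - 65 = -40.53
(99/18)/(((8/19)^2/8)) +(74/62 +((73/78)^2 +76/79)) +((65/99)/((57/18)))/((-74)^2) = 4283908888384487/17052486566544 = 251.22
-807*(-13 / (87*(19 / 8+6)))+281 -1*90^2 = -15164341 / 1943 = -7804.60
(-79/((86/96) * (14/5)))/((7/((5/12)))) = -3950/2107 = -1.87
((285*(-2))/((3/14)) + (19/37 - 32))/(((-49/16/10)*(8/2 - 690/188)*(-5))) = -299551680/56203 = -5329.82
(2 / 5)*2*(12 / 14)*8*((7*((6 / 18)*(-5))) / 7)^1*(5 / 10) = -32 / 7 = -4.57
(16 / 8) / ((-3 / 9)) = -6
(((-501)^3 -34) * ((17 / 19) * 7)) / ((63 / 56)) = -119715461320 / 171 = -700090417.08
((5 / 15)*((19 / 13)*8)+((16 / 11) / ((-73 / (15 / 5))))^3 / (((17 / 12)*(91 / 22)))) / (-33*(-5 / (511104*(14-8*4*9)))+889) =29860767832500224 / 6811265543095187811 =0.00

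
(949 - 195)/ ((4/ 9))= 3393/ 2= 1696.50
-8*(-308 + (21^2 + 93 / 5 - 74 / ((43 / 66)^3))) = 368857712 / 397535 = 927.86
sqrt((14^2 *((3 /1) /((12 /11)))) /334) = 7 *sqrt(3674) /334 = 1.27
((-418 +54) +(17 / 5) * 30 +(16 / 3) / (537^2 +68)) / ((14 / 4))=-453422932 / 6057177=-74.86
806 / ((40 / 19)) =382.85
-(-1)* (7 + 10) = 17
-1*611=-611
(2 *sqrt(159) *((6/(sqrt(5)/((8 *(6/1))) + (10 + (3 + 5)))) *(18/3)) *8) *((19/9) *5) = -15360 *sqrt(795)/39289 + 13271040 *sqrt(159)/39289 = 4248.22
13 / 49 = 0.27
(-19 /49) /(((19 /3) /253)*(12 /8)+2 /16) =-38456 /16121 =-2.39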